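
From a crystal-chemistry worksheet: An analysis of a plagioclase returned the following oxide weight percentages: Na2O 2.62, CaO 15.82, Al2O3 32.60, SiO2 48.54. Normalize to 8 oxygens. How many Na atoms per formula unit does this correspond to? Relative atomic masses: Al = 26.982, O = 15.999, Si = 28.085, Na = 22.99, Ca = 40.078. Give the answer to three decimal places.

2.62 wt% Na2O ÷ 61.979 g/mol = 0.04227 mol, giving 0.08454 Na and 0.04227 O.
15.82 wt% CaO ÷ 56.077 g/mol = 0.28211 mol, giving 0.28211 Ca and 0.28211 O.
32.60 wt% Al2O3 ÷ 101.961 g/mol = 0.31973 mol, giving 0.63946 Al and 0.95919 O.
48.54 wt% SiO2 ÷ 60.083 g/mol = 0.80788 mol, giving 0.80788 Si and 1.61576 O.
Oxygen sums to 2.89933; scaling by 8/2.89933 = 2.75926 puts the formula on 8 O.
Na: 0.08454 × 2.75926 = 0.233 atoms per formula unit.

0.233 Na apfu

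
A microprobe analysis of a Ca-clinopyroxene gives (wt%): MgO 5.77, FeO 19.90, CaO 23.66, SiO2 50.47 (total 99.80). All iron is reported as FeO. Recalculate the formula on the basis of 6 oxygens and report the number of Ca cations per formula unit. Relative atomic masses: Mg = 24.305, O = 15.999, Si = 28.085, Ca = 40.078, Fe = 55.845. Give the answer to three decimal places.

1.004 Ca apfu

5.77 wt% MgO ÷ 40.304 g/mol = 0.14316 mol, giving 0.14316 Mg and 0.14316 O.
19.90 wt% FeO ÷ 71.844 g/mol = 0.27699 mol, giving 0.27699 Fe and 0.27699 O.
23.66 wt% CaO ÷ 56.077 g/mol = 0.42192 mol, giving 0.42192 Ca and 0.42192 O.
50.47 wt% SiO2 ÷ 60.083 g/mol = 0.84000 mol, giving 0.84000 Si and 1.68000 O.
Oxygen sums to 2.52207; scaling by 6/2.52207 = 2.37900 puts the formula on 6 O.
Ca: 0.42192 × 2.37900 = 1.004 atoms per formula unit.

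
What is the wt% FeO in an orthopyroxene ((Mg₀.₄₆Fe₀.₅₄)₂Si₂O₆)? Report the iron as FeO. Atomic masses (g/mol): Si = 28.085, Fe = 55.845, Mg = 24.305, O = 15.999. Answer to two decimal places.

33.04 wt%

Molar mass of (Mg₀.₄₆Fe₀.₅₄)₂Si₂O₆ = 0.92×24.305 + 1.08×55.845 + 2×28.085 + 6×15.999 = 234.837 g/mol.
Each formula unit contains 1.08 Fe, equivalent to 1.08/1 = 1.0800 mol FeO.
M(FeO) = 1×55.845 + 1×15.999 = 71.844 g/mol.
Mass of FeO per formula unit = 1.0800 × 71.844 = 77.592 g.
FeO wt% = 77.592 / 234.837 × 100 = 33.04%.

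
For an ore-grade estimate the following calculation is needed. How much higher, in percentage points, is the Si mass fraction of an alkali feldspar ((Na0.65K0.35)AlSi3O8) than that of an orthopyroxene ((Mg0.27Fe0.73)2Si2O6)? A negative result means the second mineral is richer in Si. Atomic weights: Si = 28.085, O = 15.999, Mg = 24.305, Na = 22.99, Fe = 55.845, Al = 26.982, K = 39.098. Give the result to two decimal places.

First mineral: 84.255 g Si in 267.857 g formula = 31.46 wt% Si.
Second mineral: 56.170 g Si in 246.822 g formula = 22.76 wt% Si.
31.46% − 22.76% gives a difference of 8.70 percentage points.

8.70 percentage points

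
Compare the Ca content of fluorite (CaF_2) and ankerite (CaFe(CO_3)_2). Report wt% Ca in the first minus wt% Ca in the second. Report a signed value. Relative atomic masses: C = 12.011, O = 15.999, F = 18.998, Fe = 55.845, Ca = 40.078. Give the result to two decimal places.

32.77 percentage points

M(CaF_2) = 78.074 g/mol, so wt% Ca = 40.078/78.074 × 100 = 51.33%.
M(CaFe(CO_3)_2) = 215.939 g/mol, so wt% Ca = 40.078/215.939 × 100 = 18.56%.
51.33 − 18.56 = 32.77 pp.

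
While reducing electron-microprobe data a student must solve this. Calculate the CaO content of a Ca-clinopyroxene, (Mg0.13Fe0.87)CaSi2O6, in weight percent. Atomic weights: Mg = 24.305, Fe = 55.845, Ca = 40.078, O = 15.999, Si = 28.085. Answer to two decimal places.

22.98 wt%

Molar mass of (Mg0.13Fe0.87)CaSi2O6 = 0.13·24.305 + 0.87·55.845 + 1·40.078 + 2·28.085 + 6·15.999 = 243.987 g/mol.
Each formula unit contains 1 Ca, equivalent to 1/1 = 1.0000 mol CaO.
M(CaO) = 1×40.078 + 1×15.999 = 56.077 g/mol.
Mass of CaO per formula unit = 1.0000 × 56.077 = 56.077 g.
CaO wt% = 56.077 / 243.987 × 100 = 22.98%.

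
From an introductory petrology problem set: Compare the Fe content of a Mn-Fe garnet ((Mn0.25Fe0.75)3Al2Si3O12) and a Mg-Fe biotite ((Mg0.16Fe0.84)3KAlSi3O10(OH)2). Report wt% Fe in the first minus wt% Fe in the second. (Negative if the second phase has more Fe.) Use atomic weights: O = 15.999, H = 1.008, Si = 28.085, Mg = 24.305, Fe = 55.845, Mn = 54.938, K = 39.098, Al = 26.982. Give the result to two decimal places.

-3.05 percentage points

First mineral: 125.651 g Fe in 497.062 g formula = 25.28 wt% Fe.
Second mineral: 140.729 g Fe in 496.735 g formula = 28.33 wt% Fe.
25.28% − 28.33% gives a difference of -3.05 percentage points.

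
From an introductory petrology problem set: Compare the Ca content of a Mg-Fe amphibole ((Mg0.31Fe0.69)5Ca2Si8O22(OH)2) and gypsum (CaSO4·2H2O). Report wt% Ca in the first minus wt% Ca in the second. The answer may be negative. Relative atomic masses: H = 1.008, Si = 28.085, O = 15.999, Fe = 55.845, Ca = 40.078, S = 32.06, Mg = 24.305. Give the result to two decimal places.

M((Mg0.31Fe0.69)5Ca2Si8O22(OH)2) = 921.166 g/mol, so wt% Ca = 80.156/921.166 × 100 = 8.70%.
M(CaSO4·2H2O) = 172.164 g/mol, so wt% Ca = 40.078/172.164 × 100 = 23.28%.
8.70 − 23.28 = -14.58 pp.

-14.58 percentage points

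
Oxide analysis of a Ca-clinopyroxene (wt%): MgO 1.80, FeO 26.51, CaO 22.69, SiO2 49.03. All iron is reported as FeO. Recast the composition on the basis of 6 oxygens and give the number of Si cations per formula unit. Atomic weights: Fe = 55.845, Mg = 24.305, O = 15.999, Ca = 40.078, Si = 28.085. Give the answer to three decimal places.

1.998 Si apfu

MgO (M=40.304): mol = 0.04466; Mg = 0.04466, O = 0.04466.
FeO (M=71.844): mol = 0.36899; Fe = 0.36899, O = 0.36899.
CaO (M=56.077): mol = 0.40462; Ca = 0.40462, O = 0.40462.
SiO2 (M=60.083): mol = 0.81604; Si = 0.81604, O = 1.63208.
ΣO = 2.45035; factor = 6/ΣO = 2.44863.
Si apfu = 0.81604 × 2.44863 = 1.998.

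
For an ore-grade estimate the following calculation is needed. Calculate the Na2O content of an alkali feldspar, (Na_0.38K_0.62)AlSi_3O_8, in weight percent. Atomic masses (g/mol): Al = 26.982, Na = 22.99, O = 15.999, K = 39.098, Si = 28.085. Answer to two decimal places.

Formula mass = 272.206 g/mol.
0.38 Na → 0.1900 mol Na2O per formula unit; M(Na2O) = 61.979, so Na2O mass = 11.776 g.
11.776/272.206 × 100 = 4.33 wt%.

4.33 wt%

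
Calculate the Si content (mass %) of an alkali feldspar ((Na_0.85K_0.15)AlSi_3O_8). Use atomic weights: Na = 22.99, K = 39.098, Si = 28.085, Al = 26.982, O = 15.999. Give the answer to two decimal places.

31.84 mass %

Molar mass of (Na_0.85K_0.15)AlSi_3O_8: 0.85×22.99 + 0.15×39.098 + 1×26.982 + 3×28.085 + 8×15.999 = 264.635 g/mol.
Mass of Si per formula unit: 3 × 28.085 = 84.255 g.
Weight fraction Si = 84.255 / 264.635 = 0.3184.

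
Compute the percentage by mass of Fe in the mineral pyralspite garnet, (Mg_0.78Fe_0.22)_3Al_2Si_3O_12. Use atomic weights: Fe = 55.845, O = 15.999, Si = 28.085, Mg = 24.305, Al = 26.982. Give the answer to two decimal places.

M((Mg_0.78Fe_0.22)_3Al_2Si_3O_12) = 423.938 g/mol.
Fe contributes 0.66 × 55.845 = 36.858 g per mole.
36.858/423.938 = 0.0869 → 8.69%.

8.69 wt%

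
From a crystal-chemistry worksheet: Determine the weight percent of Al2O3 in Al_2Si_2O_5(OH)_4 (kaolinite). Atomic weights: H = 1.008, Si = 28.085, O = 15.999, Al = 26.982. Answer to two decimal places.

M(Al_2Si_2O_5(OH)_4) = 258.157 g/mol; M(Al2O3) = 101.961 g/mol.
Moles Al2O3 per formula unit = 2 Al ÷ 2 = 1.0000.
Al2O3 fraction = (1.0000 × 101.961) / 258.157 = 101.961/258.157 = 0.3950.

39.50 wt%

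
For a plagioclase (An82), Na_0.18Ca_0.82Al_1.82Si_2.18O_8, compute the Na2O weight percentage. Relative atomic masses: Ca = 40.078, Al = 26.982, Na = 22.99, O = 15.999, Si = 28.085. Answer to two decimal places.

2.03 wt%

Molar mass of Na_0.18Ca_0.82Al_1.82Si_2.18O_8 = 0.18*22.99 + 0.82*40.078 + 1.82*26.982 + 2.18*28.085 + 8*15.999 = 275.327 g/mol.
Each formula unit contains 0.18 Na, equivalent to 0.18/2 = 0.0900 mol Na2O.
M(Na2O) = 2×22.99 + 1×15.999 = 61.979 g/mol.
Mass of Na2O per formula unit = 0.0900 × 61.979 = 5.578 g.
Na2O wt% = 5.578 / 275.327 × 100 = 2.03%.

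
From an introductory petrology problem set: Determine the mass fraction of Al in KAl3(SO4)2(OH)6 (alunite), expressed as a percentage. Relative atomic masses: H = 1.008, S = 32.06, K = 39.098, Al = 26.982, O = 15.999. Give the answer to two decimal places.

19.54 mass %

Molar mass of KAl3(SO4)2(OH)6: 1×39.098 + 3×26.982 + 2×32.06 + 14×15.999 + 6×1.008 = 414.198 g/mol.
Mass of Al per formula unit: 3 × 26.982 = 80.946 g.
Weight fraction Al = 80.946 / 414.198 = 0.1954.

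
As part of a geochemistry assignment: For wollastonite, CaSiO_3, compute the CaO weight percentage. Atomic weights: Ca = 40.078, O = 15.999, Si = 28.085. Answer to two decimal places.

M(CaSiO_3) = 116.160 g/mol; M(CaO) = 56.077 g/mol.
Moles CaO per formula unit = 1 Ca ÷ 1 = 1.0000.
CaO fraction = (1.0000 × 56.077) / 116.160 = 56.077/116.160 = 0.4828.

48.28 wt%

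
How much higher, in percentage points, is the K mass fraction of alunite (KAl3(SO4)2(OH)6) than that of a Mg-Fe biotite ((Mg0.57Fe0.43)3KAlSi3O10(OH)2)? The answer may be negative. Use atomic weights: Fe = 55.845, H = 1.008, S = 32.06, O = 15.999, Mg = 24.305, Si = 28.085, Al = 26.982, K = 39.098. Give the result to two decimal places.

First mineral: 39.098 g K in 414.198 g formula = 9.44 wt% K.
Second mineral: 39.098 g K in 457.941 g formula = 8.54 wt% K.
9.44% − 8.54% gives a difference of 0.90 percentage points.

0.90 percentage points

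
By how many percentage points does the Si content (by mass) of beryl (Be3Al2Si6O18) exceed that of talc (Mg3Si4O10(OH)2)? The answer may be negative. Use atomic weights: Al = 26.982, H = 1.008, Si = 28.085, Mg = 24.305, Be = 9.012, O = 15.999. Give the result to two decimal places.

Si in Be3Al2Si6O18: molar mass 537.492 g/mol; 6×28.085 = 168.510 g → 31.35 wt%.
Si in Mg3Si4O10(OH)2: molar mass 379.259 g/mol; 4×28.085 = 112.340 g → 29.62 wt%.
Difference = 31.35 − 29.62 = 1.73 percentage points.

1.73 percentage points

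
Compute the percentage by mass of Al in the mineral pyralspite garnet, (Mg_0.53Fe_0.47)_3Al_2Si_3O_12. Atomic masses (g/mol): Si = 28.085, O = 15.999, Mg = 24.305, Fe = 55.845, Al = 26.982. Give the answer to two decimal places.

12.06 wt%

Formula mass = 1.59×24.305 + 1.41×55.845 + 2×26.982 + 3×28.085 + 12×15.999 = 447.593 g/mol, of which 53.964 g is Al.
So Al makes up 53.964/447.593 = 0.1206 of the mass, i.e. 12.06%.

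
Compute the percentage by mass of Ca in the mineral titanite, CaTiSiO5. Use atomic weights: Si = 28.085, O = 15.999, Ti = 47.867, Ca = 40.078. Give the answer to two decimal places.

20.45 weight percent

Formula mass = 1·40.078 + 1·47.867 + 1·28.085 + 5·15.999 = 196.025 g/mol, of which 40.078 g is Ca.
So Ca makes up 40.078/196.025 = 0.2045 of the mass, i.e. 20.45%.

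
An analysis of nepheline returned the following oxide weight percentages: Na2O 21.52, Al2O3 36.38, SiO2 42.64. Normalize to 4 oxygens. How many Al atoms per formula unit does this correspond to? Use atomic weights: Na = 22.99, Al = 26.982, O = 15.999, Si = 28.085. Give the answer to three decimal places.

21.52 wt% Na2O ÷ 61.979 g/mol = 0.34721 mol, giving 0.69442 Na and 0.34721 O.
36.38 wt% Al2O3 ÷ 101.961 g/mol = 0.35680 mol, giving 0.71360 Al and 1.07040 O.
42.64 wt% SiO2 ÷ 60.083 g/mol = 0.70968 mol, giving 0.70968 Si and 1.41936 O.
Oxygen sums to 2.83697; scaling by 4/2.83697 = 1.40995 puts the formula on 4 O.
Al: 0.71360 × 1.40995 = 1.006 atoms per formula unit.

1.006 Al apfu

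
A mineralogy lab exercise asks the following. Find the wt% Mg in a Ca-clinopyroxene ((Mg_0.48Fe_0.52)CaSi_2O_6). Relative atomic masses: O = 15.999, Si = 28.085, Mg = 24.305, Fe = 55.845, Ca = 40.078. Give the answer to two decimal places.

5.01 wt%

Formula mass = 0.48×24.305 + 0.52×55.845 + 1×40.078 + 2×28.085 + 6×15.999 = 232.948 g/mol, of which 11.666 g is Mg.
So Mg makes up 11.666/232.948 = 0.0501 of the mass, i.e. 5.01%.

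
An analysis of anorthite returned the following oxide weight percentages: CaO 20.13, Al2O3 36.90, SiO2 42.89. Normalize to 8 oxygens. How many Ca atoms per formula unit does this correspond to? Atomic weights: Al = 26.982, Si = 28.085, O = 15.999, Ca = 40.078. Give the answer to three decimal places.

20.13 wt% CaO ÷ 56.077 g/mol = 0.35897 mol, giving 0.35897 Ca and 0.35897 O.
36.90 wt% Al2O3 ÷ 101.961 g/mol = 0.36190 mol, giving 0.72380 Al and 1.08570 O.
42.89 wt% SiO2 ÷ 60.083 g/mol = 0.71385 mol, giving 0.71385 Si and 1.42770 O.
Oxygen sums to 2.87237; scaling by 8/2.87237 = 2.78516 puts the formula on 8 O.
Ca: 0.35897 × 2.78516 = 1.000 atoms per formula unit.

1.000 Ca apfu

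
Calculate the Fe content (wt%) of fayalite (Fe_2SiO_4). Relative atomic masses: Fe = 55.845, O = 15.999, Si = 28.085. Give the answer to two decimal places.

Molar mass of Fe_2SiO_4: 2*55.845 + 1*28.085 + 4*15.999 = 203.771 g/mol.
Mass of Fe per formula unit: 2 × 55.845 = 111.690 g.
Weight fraction Fe = 111.690 / 203.771 = 0.5481.

54.81 wt%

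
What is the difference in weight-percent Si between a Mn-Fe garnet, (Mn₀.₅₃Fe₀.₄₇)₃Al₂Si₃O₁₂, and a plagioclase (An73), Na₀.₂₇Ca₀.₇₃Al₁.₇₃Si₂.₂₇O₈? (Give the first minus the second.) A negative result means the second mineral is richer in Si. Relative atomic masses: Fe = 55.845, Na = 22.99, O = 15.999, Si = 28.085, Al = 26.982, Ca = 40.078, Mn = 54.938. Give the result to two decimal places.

-6.30 percentage points

Si in (Mn₀.₅₃Fe₀.₄₇)₃Al₂Si₃O₁₂: molar mass 496.300 g/mol; 3×28.085 = 84.255 g → 16.98 wt%.
Si in Na₀.₂₇Ca₀.₇₃Al₁.₇₃Si₂.₂₇O₈: molar mass 273.888 g/mol; 2.27×28.085 = 63.753 g → 23.28 wt%.
Difference = 16.98 − 23.28 = -6.30 percentage points.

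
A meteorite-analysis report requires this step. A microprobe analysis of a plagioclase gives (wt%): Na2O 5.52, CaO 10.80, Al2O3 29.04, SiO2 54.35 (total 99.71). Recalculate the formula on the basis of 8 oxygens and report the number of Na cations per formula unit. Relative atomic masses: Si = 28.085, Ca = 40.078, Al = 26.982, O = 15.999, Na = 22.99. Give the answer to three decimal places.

Na2O: 5.52/61.979 = 0.08906 mol → 0.17812 mol Na, 0.08906 mol O.
CaO: 10.80/56.077 = 0.19259 mol → 0.19259 mol Ca, 0.19259 mol O.
Al2O3: 29.04/101.961 = 0.28481 mol → 0.56962 mol Al, 0.85443 mol O.
SiO2: 54.35/60.083 = 0.90458 mol → 0.90458 mol Si, 1.80916 mol O.
Total oxygen = 2.94524 mol. Normalization factor = 8/2.94524 = 2.71625.
Na per 8 O = 0.17812 × 2.71625 = 0.484.

0.484 Na apfu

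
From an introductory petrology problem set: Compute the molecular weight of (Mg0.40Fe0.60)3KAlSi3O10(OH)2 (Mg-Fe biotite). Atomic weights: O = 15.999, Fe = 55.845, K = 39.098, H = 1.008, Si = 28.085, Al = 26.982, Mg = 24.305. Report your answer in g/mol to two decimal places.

The formula mass is the sum 1.20×24.305 + 1.80×55.845 + 1×39.098 + 1×26.982 + 3×28.085 + 12×15.999 + 2×1.008.

474.03 g/mol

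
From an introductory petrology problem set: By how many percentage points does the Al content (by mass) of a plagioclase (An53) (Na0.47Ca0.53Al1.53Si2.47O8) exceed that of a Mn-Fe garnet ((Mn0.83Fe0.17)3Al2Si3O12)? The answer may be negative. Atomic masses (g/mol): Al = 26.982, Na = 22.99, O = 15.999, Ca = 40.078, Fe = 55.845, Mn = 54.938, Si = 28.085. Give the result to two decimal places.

M(Na0.47Ca0.53Al1.53Si2.47O8) = 270.691 g/mol, so wt% Al = 41.282/270.691 × 100 = 15.25%.
M((Mn0.83Fe0.17)3Al2Si3O12) = 495.484 g/mol, so wt% Al = 53.964/495.484 × 100 = 10.89%.
15.25 − 10.89 = 4.36 pp.

4.36 percentage points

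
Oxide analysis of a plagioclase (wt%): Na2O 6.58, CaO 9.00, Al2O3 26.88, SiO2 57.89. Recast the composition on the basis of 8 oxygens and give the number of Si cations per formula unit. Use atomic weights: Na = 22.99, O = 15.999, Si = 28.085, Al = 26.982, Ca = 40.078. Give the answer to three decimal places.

6.58 wt% Na2O ÷ 61.979 g/mol = 0.10616 mol, giving 0.21232 Na and 0.10616 O.
9.00 wt% CaO ÷ 56.077 g/mol = 0.16049 mol, giving 0.16049 Ca and 0.16049 O.
26.88 wt% Al2O3 ÷ 101.961 g/mol = 0.26363 mol, giving 0.52726 Al and 0.79089 O.
57.89 wt% SiO2 ÷ 60.083 g/mol = 0.96350 mol, giving 0.96350 Si and 1.92700 O.
Oxygen sums to 2.98454; scaling by 8/2.98454 = 2.68048 puts the formula on 8 O.
Si: 0.96350 × 2.68048 = 2.583 atoms per formula unit.

2.583 Si apfu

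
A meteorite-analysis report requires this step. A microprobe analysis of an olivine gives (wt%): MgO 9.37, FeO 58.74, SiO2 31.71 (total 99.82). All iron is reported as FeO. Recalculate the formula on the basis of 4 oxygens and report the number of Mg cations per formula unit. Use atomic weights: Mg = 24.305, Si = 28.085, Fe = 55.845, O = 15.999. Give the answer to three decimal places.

0.442 Mg apfu

9.37 wt% MgO ÷ 40.304 g/mol = 0.23248 mol, giving 0.23248 Mg and 0.23248 O.
58.74 wt% FeO ÷ 71.844 g/mol = 0.81760 mol, giving 0.81760 Fe and 0.81760 O.
31.71 wt% SiO2 ÷ 60.083 g/mol = 0.52777 mol, giving 0.52777 Si and 1.05554 O.
Oxygen sums to 2.10562; scaling by 4/2.10562 = 1.89968 puts the formula on 4 O.
Mg: 0.23248 × 1.89968 = 0.442 atoms per formula unit.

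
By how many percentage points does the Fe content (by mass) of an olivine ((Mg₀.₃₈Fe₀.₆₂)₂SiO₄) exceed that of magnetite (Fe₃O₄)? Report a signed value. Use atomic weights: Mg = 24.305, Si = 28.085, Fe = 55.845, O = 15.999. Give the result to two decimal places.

Fe in (Mg₀.₃₈Fe₀.₆₂)₂SiO₄: molar mass 179.801 g/mol; 1.24×55.845 = 69.248 g → 38.51 wt%.
Fe in Fe₃O₄: molar mass 231.531 g/mol; 3×55.845 = 167.535 g → 72.36 wt%.
Difference = 38.51 − 72.36 = -33.85 percentage points.

-33.85 percentage points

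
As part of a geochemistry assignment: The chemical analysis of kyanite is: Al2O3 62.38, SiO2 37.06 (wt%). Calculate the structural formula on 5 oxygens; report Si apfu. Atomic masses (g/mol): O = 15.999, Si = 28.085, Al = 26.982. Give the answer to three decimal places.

1.005 Si apfu

Al2O3: 62.38/101.961 = 0.61180 mol → 1.22360 mol Al, 1.83540 mol O.
SiO2: 37.06/60.083 = 0.61681 mol → 0.61681 mol Si, 1.23362 mol O.
Total oxygen = 3.06902 mol. Normalization factor = 5/3.06902 = 1.62918.
Si per 5 O = 0.61681 × 1.62918 = 1.005.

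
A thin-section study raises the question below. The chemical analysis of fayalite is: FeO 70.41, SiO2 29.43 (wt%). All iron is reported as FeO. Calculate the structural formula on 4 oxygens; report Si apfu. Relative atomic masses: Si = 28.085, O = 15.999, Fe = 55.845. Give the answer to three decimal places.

FeO (M=71.844): mol = 0.98004; Fe = 0.98004, O = 0.98004.
SiO2 (M=60.083): mol = 0.48982; Si = 0.48982, O = 0.97964.
ΣO = 1.95968; factor = 4/ΣO = 2.04115.
Si apfu = 0.48982 × 2.04115 = 1.000.

1.000 Si apfu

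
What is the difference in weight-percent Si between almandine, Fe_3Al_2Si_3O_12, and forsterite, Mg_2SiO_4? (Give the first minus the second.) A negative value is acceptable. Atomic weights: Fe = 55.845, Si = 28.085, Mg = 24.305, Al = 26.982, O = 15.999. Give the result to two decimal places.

Si in Fe_3Al_2Si_3O_12: molar mass 497.742 g/mol; 3×28.085 = 84.255 g → 16.93 wt%.
Si in Mg_2SiO_4: molar mass 140.691 g/mol; 1×28.085 = 28.085 g → 19.96 wt%.
Difference = 16.93 − 19.96 = -3.03 percentage points.

-3.03 percentage points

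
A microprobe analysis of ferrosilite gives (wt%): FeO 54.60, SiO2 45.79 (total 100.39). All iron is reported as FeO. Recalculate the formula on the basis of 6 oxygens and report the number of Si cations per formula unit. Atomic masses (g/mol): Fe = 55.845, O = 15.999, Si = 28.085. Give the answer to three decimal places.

2.002 Si apfu

54.60 wt% FeO ÷ 71.844 g/mol = 0.75998 mol, giving 0.75998 Fe and 0.75998 O.
45.79 wt% SiO2 ÷ 60.083 g/mol = 0.76211 mol, giving 0.76211 Si and 1.52422 O.
Oxygen sums to 2.28420; scaling by 6/2.28420 = 2.62674 puts the formula on 6 O.
Si: 0.76211 × 2.62674 = 2.002 atoms per formula unit.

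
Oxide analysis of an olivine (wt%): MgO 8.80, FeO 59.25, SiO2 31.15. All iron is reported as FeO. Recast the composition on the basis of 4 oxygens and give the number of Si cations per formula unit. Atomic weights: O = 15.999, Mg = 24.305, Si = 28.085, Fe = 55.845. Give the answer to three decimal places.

8.80 wt% MgO ÷ 40.304 g/mol = 0.21834 mol, giving 0.21834 Mg and 0.21834 O.
59.25 wt% FeO ÷ 71.844 g/mol = 0.82470 mol, giving 0.82470 Fe and 0.82470 O.
31.15 wt% SiO2 ÷ 60.083 g/mol = 0.51845 mol, giving 0.51845 Si and 1.03690 O.
Oxygen sums to 2.07994; scaling by 4/2.07994 = 1.92313 puts the formula on 4 O.
Si: 0.51845 × 1.92313 = 0.997 atoms per formula unit.

0.997 Si apfu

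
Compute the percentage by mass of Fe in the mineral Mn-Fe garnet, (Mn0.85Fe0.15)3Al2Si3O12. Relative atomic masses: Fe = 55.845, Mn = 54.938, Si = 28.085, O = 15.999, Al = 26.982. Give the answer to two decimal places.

5.07 wt%

Formula mass = 2.55*54.938 + 0.45*55.845 + 2*26.982 + 3*28.085 + 12*15.999 = 495.429 g/mol, of which 25.130 g is Fe.
So Fe makes up 25.130/495.429 = 0.0507 of the mass, i.e. 5.07%.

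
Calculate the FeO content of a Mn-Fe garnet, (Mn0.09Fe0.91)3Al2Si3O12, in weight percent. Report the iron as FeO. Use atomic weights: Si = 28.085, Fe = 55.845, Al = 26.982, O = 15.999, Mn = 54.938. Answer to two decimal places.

39.42 wt%

M((Mn0.09Fe0.91)3Al2Si3O12) = 497.497 g/mol; M(FeO) = 71.844 g/mol.
Moles FeO per formula unit = 2.73 Fe ÷ 1 = 2.7300.
FeO fraction = (2.7300 × 71.844) / 497.497 = 196.134/497.497 = 0.3942.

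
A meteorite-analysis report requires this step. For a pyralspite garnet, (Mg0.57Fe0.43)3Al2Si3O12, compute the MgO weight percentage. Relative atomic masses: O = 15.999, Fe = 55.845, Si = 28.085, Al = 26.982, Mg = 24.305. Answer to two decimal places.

M((Mg0.57Fe0.43)3Al2Si3O12) = 443.809 g/mol; M(MgO) = 40.304 g/mol.
Moles MgO per formula unit = 1.71 Mg ÷ 1 = 1.7100.
MgO fraction = (1.7100 × 40.304) / 443.809 = 68.920/443.809 = 0.1553.

15.53 wt%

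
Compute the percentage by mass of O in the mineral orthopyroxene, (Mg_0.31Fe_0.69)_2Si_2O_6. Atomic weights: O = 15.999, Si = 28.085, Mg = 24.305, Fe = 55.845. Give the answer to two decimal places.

39.29 wt%

M((Mg_0.31Fe_0.69)_2Si_2O_6) = 244.299 g/mol.
O contributes 6 × 15.999 = 95.994 g per mole.
95.994/244.299 = 0.3929 → 39.29%.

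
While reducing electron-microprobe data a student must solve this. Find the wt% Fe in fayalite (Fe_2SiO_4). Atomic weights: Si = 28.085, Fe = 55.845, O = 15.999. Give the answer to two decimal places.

54.81 wt%

M(Fe_2SiO_4) = 203.771 g/mol.
Fe contributes 2 × 55.845 = 111.690 g per mole.
111.690/203.771 = 0.5481 → 54.81%.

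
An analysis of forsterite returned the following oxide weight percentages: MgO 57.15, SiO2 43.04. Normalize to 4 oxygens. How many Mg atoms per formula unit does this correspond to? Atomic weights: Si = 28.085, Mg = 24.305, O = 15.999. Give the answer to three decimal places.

1.990 Mg apfu

MgO: 57.15/40.304 = 1.41797 mol → 1.41797 mol Mg, 1.41797 mol O.
SiO2: 43.04/60.083 = 0.71634 mol → 0.71634 mol Si, 1.43268 mol O.
Total oxygen = 2.85065 mol. Normalization factor = 4/2.85065 = 1.40319.
Mg per 4 O = 1.41797 × 1.40319 = 1.990.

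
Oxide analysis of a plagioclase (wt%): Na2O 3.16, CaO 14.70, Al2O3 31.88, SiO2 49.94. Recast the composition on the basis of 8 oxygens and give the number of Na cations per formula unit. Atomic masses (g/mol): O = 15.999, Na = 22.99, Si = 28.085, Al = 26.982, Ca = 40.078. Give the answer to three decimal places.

3.16 wt% Na2O ÷ 61.979 g/mol = 0.05099 mol, giving 0.10198 Na and 0.05099 O.
14.70 wt% CaO ÷ 56.077 g/mol = 0.26214 mol, giving 0.26214 Ca and 0.26214 O.
31.88 wt% Al2O3 ÷ 101.961 g/mol = 0.31267 mol, giving 0.62534 Al and 0.93801 O.
49.94 wt% SiO2 ÷ 60.083 g/mol = 0.83118 mol, giving 0.83118 Si and 1.66236 O.
Oxygen sums to 2.91350; scaling by 8/2.91350 = 2.74584 puts the formula on 8 O.
Na: 0.10198 × 2.74584 = 0.280 atoms per formula unit.

0.280 Na apfu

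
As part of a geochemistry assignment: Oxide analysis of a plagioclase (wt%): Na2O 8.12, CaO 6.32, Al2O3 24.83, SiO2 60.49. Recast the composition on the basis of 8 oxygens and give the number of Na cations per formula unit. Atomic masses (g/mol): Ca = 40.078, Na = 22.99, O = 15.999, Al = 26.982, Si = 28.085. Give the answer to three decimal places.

0.702 Na apfu

Na2O (M=61.979): mol = 0.13101; Na = 0.26202, O = 0.13101.
CaO (M=56.077): mol = 0.11270; Ca = 0.11270, O = 0.11270.
Al2O3 (M=101.961): mol = 0.24352; Al = 0.48704, O = 0.73056.
SiO2 (M=60.083): mol = 1.00677; Si = 1.00677, O = 2.01354.
ΣO = 2.98781; factor = 8/ΣO = 2.67755.
Na apfu = 0.26202 × 2.67755 = 0.702.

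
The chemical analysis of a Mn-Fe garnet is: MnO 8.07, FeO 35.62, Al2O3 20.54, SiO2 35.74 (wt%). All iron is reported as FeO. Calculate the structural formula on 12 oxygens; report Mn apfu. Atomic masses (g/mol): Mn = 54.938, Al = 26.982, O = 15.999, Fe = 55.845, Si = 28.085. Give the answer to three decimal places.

MnO: 8.07/70.937 = 0.11376 mol → 0.11376 mol Mn, 0.11376 mol O.
FeO: 35.62/71.844 = 0.49580 mol → 0.49580 mol Fe, 0.49580 mol O.
Al2O3: 20.54/101.961 = 0.20145 mol → 0.40290 mol Al, 0.60435 mol O.
SiO2: 35.74/60.083 = 0.59484 mol → 0.59484 mol Si, 1.18968 mol O.
Total oxygen = 2.40359 mol. Normalization factor = 12/2.40359 = 4.99253.
Mn per 12 O = 0.11376 × 4.99253 = 0.568.

0.568 Mn apfu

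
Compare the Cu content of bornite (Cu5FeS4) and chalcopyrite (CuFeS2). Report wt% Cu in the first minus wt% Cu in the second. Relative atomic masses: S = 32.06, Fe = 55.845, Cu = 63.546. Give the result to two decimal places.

28.69 percentage points

First mineral: 317.730 g Cu in 501.815 g formula = 63.32 wt% Cu.
Second mineral: 63.546 g Cu in 183.511 g formula = 34.63 wt% Cu.
63.32% − 34.63% gives a difference of 28.69 percentage points.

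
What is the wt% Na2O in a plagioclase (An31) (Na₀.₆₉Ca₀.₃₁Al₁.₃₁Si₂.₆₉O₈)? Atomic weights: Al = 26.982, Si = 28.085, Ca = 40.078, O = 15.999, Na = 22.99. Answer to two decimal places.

Formula mass = 267.174 g/mol.
0.69 Na → 0.3450 mol Na2O per formula unit; M(Na2O) = 61.979, so Na2O mass = 21.383 g.
21.383/267.174 × 100 = 8.00 wt%.

8.00 wt%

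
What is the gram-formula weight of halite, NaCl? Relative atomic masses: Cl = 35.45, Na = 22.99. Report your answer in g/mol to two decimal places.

M = 1*22.99 + 1*35.45

58.44 g/mol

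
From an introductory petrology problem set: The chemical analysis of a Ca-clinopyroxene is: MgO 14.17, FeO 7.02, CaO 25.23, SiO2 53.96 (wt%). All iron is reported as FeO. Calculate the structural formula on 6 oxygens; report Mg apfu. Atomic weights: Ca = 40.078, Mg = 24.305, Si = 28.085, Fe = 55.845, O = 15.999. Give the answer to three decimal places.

MgO (M=40.304): mol = 0.35158; Mg = 0.35158, O = 0.35158.
FeO (M=71.844): mol = 0.09771; Fe = 0.09771, O = 0.09771.
CaO (M=56.077): mol = 0.44992; Ca = 0.44992, O = 0.44992.
SiO2 (M=60.083): mol = 0.89809; Si = 0.89809, O = 1.79618.
ΣO = 2.69539; factor = 6/ΣO = 2.22602.
Mg apfu = 0.35158 × 2.22602 = 0.783.

0.783 Mg apfu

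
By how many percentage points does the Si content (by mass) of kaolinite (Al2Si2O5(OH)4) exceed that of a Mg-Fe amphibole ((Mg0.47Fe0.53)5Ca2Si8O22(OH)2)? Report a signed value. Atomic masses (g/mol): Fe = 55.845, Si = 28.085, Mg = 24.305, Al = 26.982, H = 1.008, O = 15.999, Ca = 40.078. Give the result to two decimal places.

-3.32 percentage points

M(Al2Si2O5(OH)4) = 258.157 g/mol, so wt% Si = 56.170/258.157 × 100 = 21.76%.
M((Mg0.47Fe0.53)5Ca2Si8O22(OH)2) = 895.934 g/mol, so wt% Si = 224.680/895.934 × 100 = 25.08%.
21.76 − 25.08 = -3.32 pp.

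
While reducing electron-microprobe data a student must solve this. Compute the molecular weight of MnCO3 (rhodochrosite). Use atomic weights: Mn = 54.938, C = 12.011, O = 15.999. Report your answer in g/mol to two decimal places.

M = 1·54.938 + 1·12.011 + 3·15.999

114.95 g/mol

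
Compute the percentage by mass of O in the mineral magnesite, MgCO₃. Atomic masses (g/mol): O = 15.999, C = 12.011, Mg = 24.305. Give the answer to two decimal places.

Formula mass = 1×24.305 + 1×12.011 + 3×15.999 = 84.313 g/mol, of which 47.997 g is O.
So O makes up 47.997/84.313 = 0.5693 of the mass, i.e. 56.93%.

56.93 weight percent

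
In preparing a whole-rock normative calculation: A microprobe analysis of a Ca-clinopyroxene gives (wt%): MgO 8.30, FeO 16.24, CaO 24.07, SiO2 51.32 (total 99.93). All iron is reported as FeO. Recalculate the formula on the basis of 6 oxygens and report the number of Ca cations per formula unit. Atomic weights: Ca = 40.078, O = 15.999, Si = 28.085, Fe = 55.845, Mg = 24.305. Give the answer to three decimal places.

1.002 Ca apfu

MgO: 8.30/40.304 = 0.20593 mol → 0.20593 mol Mg, 0.20593 mol O.
FeO: 16.24/71.844 = 0.22605 mol → 0.22605 mol Fe, 0.22605 mol O.
CaO: 24.07/56.077 = 0.42923 mol → 0.42923 mol Ca, 0.42923 mol O.
SiO2: 51.32/60.083 = 0.85415 mol → 0.85415 mol Si, 1.70830 mol O.
Total oxygen = 2.56951 mol. Normalization factor = 6/2.56951 = 2.33508.
Ca per 6 O = 0.42923 × 2.33508 = 1.002.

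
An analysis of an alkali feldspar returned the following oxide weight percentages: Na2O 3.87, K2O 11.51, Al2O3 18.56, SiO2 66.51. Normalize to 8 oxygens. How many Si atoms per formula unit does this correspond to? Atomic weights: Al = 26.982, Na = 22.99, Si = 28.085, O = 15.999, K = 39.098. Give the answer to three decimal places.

Na2O: 3.87/61.979 = 0.06244 mol → 0.12488 mol Na, 0.06244 mol O.
K2O: 11.51/94.195 = 0.12219 mol → 0.24438 mol K, 0.12219 mol O.
Al2O3: 18.56/101.961 = 0.18203 mol → 0.36406 mol Al, 0.54609 mol O.
SiO2: 66.51/60.083 = 1.10697 mol → 1.10697 mol Si, 2.21394 mol O.
Total oxygen = 2.94466 mol. Normalization factor = 8/2.94466 = 2.71678.
Si per 8 O = 1.10697 × 2.71678 = 3.007.

3.007 Si apfu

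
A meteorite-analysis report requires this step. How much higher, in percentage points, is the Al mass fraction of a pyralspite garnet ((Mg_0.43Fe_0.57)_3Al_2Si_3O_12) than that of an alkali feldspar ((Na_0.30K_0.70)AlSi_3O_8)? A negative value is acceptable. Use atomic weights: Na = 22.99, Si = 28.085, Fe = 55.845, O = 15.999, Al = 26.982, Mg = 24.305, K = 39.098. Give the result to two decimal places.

M((Mg_0.43Fe_0.57)_3Al_2Si_3O_12) = 457.055 g/mol, so wt% Al = 53.964/457.055 × 100 = 11.81%.
M((Na_0.30K_0.70)AlSi_3O_8) = 273.495 g/mol, so wt% Al = 26.982/273.495 × 100 = 9.87%.
11.81 − 9.87 = 1.94 pp.

1.94 percentage points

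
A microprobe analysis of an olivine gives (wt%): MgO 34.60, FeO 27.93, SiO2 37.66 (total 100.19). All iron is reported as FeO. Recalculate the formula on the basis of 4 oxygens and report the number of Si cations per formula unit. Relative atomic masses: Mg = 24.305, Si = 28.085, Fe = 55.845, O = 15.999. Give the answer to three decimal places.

34.60 wt% MgO ÷ 40.304 g/mol = 0.85848 mol, giving 0.85848 Mg and 0.85848 O.
27.93 wt% FeO ÷ 71.844 g/mol = 0.38876 mol, giving 0.38876 Fe and 0.38876 O.
37.66 wt% SiO2 ÷ 60.083 g/mol = 0.62680 mol, giving 0.62680 Si and 1.25360 O.
Oxygen sums to 2.50084; scaling by 4/2.50084 = 1.59946 puts the formula on 4 O.
Si: 0.62680 × 1.59946 = 1.003 atoms per formula unit.

1.003 Si apfu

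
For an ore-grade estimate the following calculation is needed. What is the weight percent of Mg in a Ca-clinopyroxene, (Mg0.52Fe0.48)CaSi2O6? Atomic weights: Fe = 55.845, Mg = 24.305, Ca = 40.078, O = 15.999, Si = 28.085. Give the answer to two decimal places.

5.46 wt%

Molar mass of (Mg0.52Fe0.48)CaSi2O6: 0.52·24.305 + 0.48·55.845 + 1·40.078 + 2·28.085 + 6·15.999 = 231.686 g/mol.
Mass of Mg per formula unit: 0.52 × 24.305 = 12.639 g.
Weight fraction Mg = 12.639 / 231.686 = 0.0546.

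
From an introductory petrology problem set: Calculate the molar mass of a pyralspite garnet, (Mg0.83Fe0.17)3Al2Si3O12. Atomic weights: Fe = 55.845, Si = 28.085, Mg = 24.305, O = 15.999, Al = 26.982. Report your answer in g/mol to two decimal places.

419.21 g/mol

The formula mass is the sum 2.49*24.305 + 0.51*55.845 + 2*26.982 + 3*28.085 + 12*15.999.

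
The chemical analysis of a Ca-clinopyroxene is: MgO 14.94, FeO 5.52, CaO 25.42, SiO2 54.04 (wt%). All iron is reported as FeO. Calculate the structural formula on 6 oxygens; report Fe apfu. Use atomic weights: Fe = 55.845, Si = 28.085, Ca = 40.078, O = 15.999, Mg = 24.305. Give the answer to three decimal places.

0.171 Fe apfu

14.94 wt% MgO ÷ 40.304 g/mol = 0.37068 mol, giving 0.37068 Mg and 0.37068 O.
5.52 wt% FeO ÷ 71.844 g/mol = 0.07683 mol, giving 0.07683 Fe and 0.07683 O.
25.42 wt% CaO ÷ 56.077 g/mol = 0.45331 mol, giving 0.45331 Ca and 0.45331 O.
54.04 wt% SiO2 ÷ 60.083 g/mol = 0.89942 mol, giving 0.89942 Si and 1.79884 O.
Oxygen sums to 2.69966; scaling by 6/2.69966 = 2.22250 puts the formula on 6 O.
Fe: 0.07683 × 2.22250 = 0.171 atoms per formula unit.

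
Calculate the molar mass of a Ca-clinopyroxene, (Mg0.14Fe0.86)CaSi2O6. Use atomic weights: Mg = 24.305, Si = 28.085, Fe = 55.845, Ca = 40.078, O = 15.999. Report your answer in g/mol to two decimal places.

The formula mass is the sum 0.14*24.305 + 0.86*55.845 + 1*40.078 + 2*28.085 + 6*15.999.

243.67 g/mol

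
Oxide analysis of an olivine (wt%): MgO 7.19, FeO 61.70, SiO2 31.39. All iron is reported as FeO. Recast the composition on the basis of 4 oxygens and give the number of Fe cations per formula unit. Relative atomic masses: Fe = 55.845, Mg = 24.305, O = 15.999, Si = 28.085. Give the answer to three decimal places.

1.650 Fe apfu

7.19 wt% MgO ÷ 40.304 g/mol = 0.17839 mol, giving 0.17839 Mg and 0.17839 O.
61.70 wt% FeO ÷ 71.844 g/mol = 0.85881 mol, giving 0.85881 Fe and 0.85881 O.
31.39 wt% SiO2 ÷ 60.083 g/mol = 0.52244 mol, giving 0.52244 Si and 1.04488 O.
Oxygen sums to 2.08208; scaling by 4/2.08208 = 1.92116 puts the formula on 4 O.
Fe: 0.85881 × 1.92116 = 1.650 atoms per formula unit.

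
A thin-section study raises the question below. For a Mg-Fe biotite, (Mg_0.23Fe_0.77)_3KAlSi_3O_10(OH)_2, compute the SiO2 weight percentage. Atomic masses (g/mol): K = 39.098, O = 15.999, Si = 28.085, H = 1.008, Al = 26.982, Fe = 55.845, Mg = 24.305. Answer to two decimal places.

Molar mass of (Mg_0.23Fe_0.77)_3KAlSi_3O_10(OH)_2 = 0.69·24.305 + 2.31·55.845 + 1·39.098 + 1·26.982 + 3·28.085 + 12·15.999 + 2·1.008 = 490.111 g/mol.
Each formula unit contains 3 Si, equivalent to 3/1 = 3.0000 mol SiO2.
M(SiO2) = 1×28.085 + 2×15.999 = 60.083 g/mol.
Mass of SiO2 per formula unit = 3.0000 × 60.083 = 180.249 g.
SiO2 wt% = 180.249 / 490.111 × 100 = 36.78%.

36.78 wt%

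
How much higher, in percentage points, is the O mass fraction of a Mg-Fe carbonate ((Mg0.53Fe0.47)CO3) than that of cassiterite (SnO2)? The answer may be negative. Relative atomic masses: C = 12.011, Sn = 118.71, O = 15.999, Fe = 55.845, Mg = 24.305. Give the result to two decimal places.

First mineral: 47.997 g O in 99.137 g formula = 48.41 wt% O.
Second mineral: 31.998 g O in 150.708 g formula = 21.23 wt% O.
48.41% − 21.23% gives a difference of 27.18 percentage points.

27.18 percentage points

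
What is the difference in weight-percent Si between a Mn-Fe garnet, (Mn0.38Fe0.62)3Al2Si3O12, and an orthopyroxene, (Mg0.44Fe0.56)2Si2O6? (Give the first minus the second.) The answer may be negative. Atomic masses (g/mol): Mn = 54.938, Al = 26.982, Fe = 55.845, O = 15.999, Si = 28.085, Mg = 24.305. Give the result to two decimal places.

M((Mn0.38Fe0.62)3Al2Si3O12) = 496.708 g/mol, so wt% Si = 84.255/496.708 × 100 = 16.96%.
M((Mg0.44Fe0.56)2Si2O6) = 236.099 g/mol, so wt% Si = 56.170/236.099 × 100 = 23.79%.
16.96 − 23.79 = -6.83 pp.

-6.83 percentage points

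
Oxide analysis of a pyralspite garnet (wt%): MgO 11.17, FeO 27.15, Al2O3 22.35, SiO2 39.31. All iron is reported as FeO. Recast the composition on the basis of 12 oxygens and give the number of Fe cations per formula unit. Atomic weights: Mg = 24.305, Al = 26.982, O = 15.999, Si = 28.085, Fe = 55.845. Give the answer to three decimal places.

1.730 Fe apfu

MgO (M=40.304): mol = 0.27714; Mg = 0.27714, O = 0.27714.
FeO (M=71.844): mol = 0.37790; Fe = 0.37790, O = 0.37790.
Al2O3 (M=101.961): mol = 0.21920; Al = 0.43840, O = 0.65760.
SiO2 (M=60.083): mol = 0.65426; Si = 0.65426, O = 1.30852.
ΣO = 2.62116; factor = 12/ΣO = 4.57813.
Fe apfu = 0.37790 × 4.57813 = 1.730.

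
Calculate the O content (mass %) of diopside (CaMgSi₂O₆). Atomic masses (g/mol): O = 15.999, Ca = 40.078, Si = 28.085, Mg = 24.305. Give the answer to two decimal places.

Formula mass = 1×40.078 + 1×24.305 + 2×28.085 + 6×15.999 = 216.547 g/mol, of which 95.994 g is O.
So O makes up 95.994/216.547 = 0.4433 of the mass, i.e. 44.33%.

44.33 mass %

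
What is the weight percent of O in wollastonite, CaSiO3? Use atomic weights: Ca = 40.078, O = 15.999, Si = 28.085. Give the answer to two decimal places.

Molar mass of CaSiO3: 1×40.078 + 1×28.085 + 3×15.999 = 116.160 g/mol.
Mass of O per formula unit: 3 × 15.999 = 47.997 g.
Weight fraction O = 47.997 / 116.160 = 0.4132.

41.32 weight percent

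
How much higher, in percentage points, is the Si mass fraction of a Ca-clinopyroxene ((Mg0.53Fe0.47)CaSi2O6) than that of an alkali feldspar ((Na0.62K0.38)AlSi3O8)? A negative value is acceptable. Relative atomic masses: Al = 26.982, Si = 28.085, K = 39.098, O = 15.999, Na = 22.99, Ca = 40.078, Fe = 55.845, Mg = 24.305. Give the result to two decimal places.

M((Mg0.53Fe0.47)CaSi2O6) = 231.371 g/mol, so wt% Si = 56.170/231.371 × 100 = 24.28%.
M((Na0.62K0.38)AlSi3O8) = 268.340 g/mol, so wt% Si = 84.255/268.340 × 100 = 31.40%.
24.28 − 31.40 = -7.12 pp.

-7.12 percentage points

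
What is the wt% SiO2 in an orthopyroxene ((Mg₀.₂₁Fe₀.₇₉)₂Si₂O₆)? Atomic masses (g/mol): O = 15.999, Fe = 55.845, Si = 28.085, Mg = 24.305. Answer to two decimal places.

M((Mg₀.₂₁Fe₀.₇₉)₂Si₂O₆) = 250.607 g/mol; M(SiO2) = 60.083 g/mol.
Moles SiO2 per formula unit = 2 Si ÷ 1 = 2.0000.
SiO2 fraction = (2.0000 × 60.083) / 250.607 = 120.166/250.607 = 0.4795.

47.95 wt%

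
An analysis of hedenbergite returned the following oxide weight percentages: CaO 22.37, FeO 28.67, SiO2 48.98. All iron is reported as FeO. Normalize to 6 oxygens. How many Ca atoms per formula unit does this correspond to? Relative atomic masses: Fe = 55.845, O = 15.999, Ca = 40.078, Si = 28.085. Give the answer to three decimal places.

0.986 Ca apfu

CaO (M=56.077): mol = 0.39892; Ca = 0.39892, O = 0.39892.
FeO (M=71.844): mol = 0.39906; Fe = 0.39906, O = 0.39906.
SiO2 (M=60.083): mol = 0.81521; Si = 0.81521, O = 1.63042.
ΣO = 2.42840; factor = 6/ΣO = 2.47076.
Ca apfu = 0.39892 × 2.47076 = 0.986.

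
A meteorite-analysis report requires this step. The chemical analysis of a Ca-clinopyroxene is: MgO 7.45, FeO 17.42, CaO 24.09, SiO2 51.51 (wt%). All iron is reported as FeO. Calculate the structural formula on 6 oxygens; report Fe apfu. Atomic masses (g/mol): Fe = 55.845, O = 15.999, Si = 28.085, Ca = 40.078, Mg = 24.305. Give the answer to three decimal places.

MgO (M=40.304): mol = 0.18485; Mg = 0.18485, O = 0.18485.
FeO (M=71.844): mol = 0.24247; Fe = 0.24247, O = 0.24247.
CaO (M=56.077): mol = 0.42959; Ca = 0.42959, O = 0.42959.
SiO2 (M=60.083): mol = 0.85731; Si = 0.85731, O = 1.71462.
ΣO = 2.57153; factor = 6/ΣO = 2.33324.
Fe apfu = 0.24247 × 2.33324 = 0.566.

0.566 Fe apfu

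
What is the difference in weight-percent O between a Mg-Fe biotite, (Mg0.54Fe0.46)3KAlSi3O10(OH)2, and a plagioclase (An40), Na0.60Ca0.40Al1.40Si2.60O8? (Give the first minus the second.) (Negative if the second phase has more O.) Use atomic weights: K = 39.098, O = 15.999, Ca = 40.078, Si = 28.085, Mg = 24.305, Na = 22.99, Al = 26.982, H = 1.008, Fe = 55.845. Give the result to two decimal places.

First mineral: 191.988 g O in 460.779 g formula = 41.67 wt% O.
Second mineral: 127.992 g O in 268.613 g formula = 47.65 wt% O.
41.67% − 47.65% gives a difference of -5.98 percentage points.

-5.98 percentage points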